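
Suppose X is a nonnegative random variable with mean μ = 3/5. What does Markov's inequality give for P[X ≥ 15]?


μ = E[X] = 3/5, a = 15.
Markov: P[X ≥ 15] ≤ μ/a = (3/5)/15 = 1/25.
Numerically: ≈ 0.040.
(Since a = 15 > μ = 0.600, the bound 1/25 is < 1 and informative.)

P[X ≥ 15] ≤ 1/25 ≈ 0.040.


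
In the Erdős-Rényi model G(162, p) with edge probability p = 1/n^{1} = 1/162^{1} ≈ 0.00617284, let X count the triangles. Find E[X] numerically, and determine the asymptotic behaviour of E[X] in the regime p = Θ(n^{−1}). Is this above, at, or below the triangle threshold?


Number of potential triangles: C(162, 3) = 695520.
Each occurs with probability p³ ≈ (0.00617284)³ ≈ 2.35209553e-07.
By linearity: E[X] = C(162, 3)·p³ ≈ 695520 · 2.35209553e-07 ≈ 0.163593.
Here α = 1, so p = 1/n is exactly at the triangle threshold p ~ 1/n. Asymptotically E[X] → c³/6 = 1³/6 = 1/6 ≈ 0.166667, a bounded constant. In this regime the triangle count is asymptotically Poisson(c³/6).

E[X] ≈ 0.163593; in regime p = Θ(1/n^{1}) E[X] stays bounded (at the triangle threshold p ~ 1/n).


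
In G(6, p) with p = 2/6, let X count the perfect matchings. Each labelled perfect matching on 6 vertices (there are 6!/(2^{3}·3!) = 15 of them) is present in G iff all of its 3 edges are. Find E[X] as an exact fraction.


K_6 has 6!/(2^{3}·3!) = 15 labelled perfect matchings.
For each such perfect matching H, let X_H = 1 if all 3 edges of H are present in G. Then P[X_H = 1] = p^{3} = (1/3)^{3} = 1/27.
Summing the indicators: E[X] = Σ_H E[X_H] = 15 · p^{3} = 15 · 1/27 = 5/9.
Numerically: E[X] ≈ 0.55556.

E[X] = 15 · (1/3)^{3} = 5/9 ≈ 0.55556.


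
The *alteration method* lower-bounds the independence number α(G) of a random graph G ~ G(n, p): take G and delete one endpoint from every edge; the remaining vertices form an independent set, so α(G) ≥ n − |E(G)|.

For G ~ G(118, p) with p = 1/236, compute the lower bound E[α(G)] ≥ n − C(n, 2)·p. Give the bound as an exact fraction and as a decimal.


E[|E(G)|] = C(118, 2)·p = 6903 · (1/236) = 117/4.
E[α(G)] ≥ n − E[|E(G)|] = 118 − 117/4 = 355/4.
Numerically: ≈ 88.75000.
(This is only a lower bound; the true E[α(G)] may be larger.)

E[α(G)] ≥ 355/4 ≈ 88.75000.


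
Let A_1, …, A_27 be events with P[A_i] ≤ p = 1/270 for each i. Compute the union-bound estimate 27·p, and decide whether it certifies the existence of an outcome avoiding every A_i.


Union bound: P[∪_{i=1}^{27} A_i] ≤ Σ_i P[A_i] ≤ 27·p = 27·(1/270) = 1/10.
Numerically: 1/10 ≈ 0.10000.
Is 1/10 < 1? YES.
Since P[∪ A_i] ≤ 1/10 < 1, the complement has P[∩ A_i^c] ≥ 1 − 1/10 = 9/10 > 0, so some outcome avoids every A_i.

27·p = 1/10 ≈ 0.10000; existence CERTIFIED by the union bound.


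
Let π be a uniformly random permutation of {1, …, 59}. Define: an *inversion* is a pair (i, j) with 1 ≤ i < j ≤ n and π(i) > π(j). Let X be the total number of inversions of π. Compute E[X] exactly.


Write X = Σ X_I over the C(59, 2) = 1711 pairs i < j, with X_I the indicator of one inversion.
There are 1711 indicators.
For each fixed pair i < j, the values π(i) and π(j) are two distinct elements of {1, …, 59} in uniformly random order; by symmetry P[π(i) > π(j)] = 1/2.
By linearity: E[X] = 1711 · (1/2) = C(59, 2) · (1/2) = 1711/2 = 1711/2 ≈ 855.50000.

E[X] = 1711/2 = 855.50000.


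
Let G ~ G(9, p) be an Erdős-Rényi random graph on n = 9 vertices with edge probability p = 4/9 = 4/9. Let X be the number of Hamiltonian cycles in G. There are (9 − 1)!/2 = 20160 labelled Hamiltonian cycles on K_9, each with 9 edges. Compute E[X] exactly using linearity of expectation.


K_9 has (9 − 1)!/2 = 20160 labelled Hamiltonian cycles.
For each such Hamiltonian cycle H, let X_H = 1 if all 9 edges of H are present in G. Then P[X_H = 1] = p^{9} = (4/9)^{9} = 262144/387420489.
By linearity of expectation: E[X] = Σ_H E[X_H] = 20160 · p^{9} = 20160 · 262144/387420489 = 587202560/43046721.
Numerically: E[X] ≈ 13.641.

E[X] = 20160 · (4/9)^{9} = 587202560/43046721 ≈ 13.641.


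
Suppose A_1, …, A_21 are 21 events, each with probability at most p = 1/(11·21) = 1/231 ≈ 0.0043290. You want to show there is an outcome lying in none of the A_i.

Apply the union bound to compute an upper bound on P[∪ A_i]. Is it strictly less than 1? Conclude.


Union bound: P[∪_{i=1}^{21} A_i] ≤ Σ_i P[A_i] ≤ 21·p = 21·(1/231) = 1/11.
Numerically: 1/11 ≈ 0.0909091.
Is 1/11 < 1? YES.
Since P[∪ A_i] ≤ 1/11 < 1, the complement has P[∩ A_i^c] ≥ 1 − 1/11 = 10/11 > 0, so some outcome avoids every A_i.

21·p = 1/11 ≈ 0.0909091; existence CERTIFIED by the union bound.


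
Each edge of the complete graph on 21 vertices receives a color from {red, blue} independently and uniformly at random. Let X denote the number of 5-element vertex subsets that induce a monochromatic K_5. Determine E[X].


Let X = Σ_S X_S over the C(21, 5) = 20349 subsets S of size 5, where X_S = 1 if the K_5 on S is monochromatic.
For a fixed S, the K_5 on S has C(5, 2) = 10 edges. P[all 10 edges red] = (1/2)^10, and likewise for blue, so P[monochromatic] = 2·(1/2)^10 = 2^{1 − 10} = 1/512.
Summing: E[X] = C(21, 5) · 2^{1 − 10} = 20349 · 1/512 = 20349/512.
Numerically: E[X] ≈ 39.744.

E[X] = C(21,5)·2^(1−C(5,2)) = 20349/512 ≈ 39.744.


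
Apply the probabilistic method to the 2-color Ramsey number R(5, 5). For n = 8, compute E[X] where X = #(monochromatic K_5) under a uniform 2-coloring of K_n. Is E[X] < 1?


E[X] = C(8, 5) · 2^{1 − 10} = 56 · 2^{−9} = 56/512.
As a reduced fraction: E[X] = 7/64 ≈ 0.10938.
Is E[X] < 1? YES.
Since E[X] < 1, there exists a 2-coloring of K_{8} with no monochromatic K_5; hence R(5, 5) > 8.

E[X] = 7/64 ≈ 0.10938; E[X] < 1, so R(5, 5) > 8.


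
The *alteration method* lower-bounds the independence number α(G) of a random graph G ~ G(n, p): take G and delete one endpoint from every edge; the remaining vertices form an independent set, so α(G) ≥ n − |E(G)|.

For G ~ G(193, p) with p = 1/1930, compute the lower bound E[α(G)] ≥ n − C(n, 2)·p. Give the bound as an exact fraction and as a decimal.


E[|E(G)|] = C(193, 2)·p = 18528 · (1/1930) = 48/5.
E[α(G)] ≥ n − E[|E(G)|] = 193 − 48/5 = 917/5.
Numerically: ≈ 183.400000.
(This is only a lower bound; the true E[α(G)] may be larger.)

E[α(G)] ≥ 917/5 ≈ 183.400000.


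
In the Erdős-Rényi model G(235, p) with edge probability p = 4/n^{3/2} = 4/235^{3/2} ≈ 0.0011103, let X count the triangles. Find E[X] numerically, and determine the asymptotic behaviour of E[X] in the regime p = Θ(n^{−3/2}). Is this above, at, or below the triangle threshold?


Number of potential triangles: C(235, 3) = 2135445.
Each occurs with probability p³ ≈ (0.0011103)³ ≈ 1.3689090e-09.
By linearity: E[X] = C(235, 3)·p³ ≈ 2135445 · 1.3689090e-09 ≈ 0.00292.
Since α = 3/2 > 1, p = c/n^{3/2} = o(1/n) is below the triangle threshold p ~ 1/n. Asymptotically E[X] ~ (c³/6)·n^{3(1−α)} = (4³/6)·n^{-1.5} → 0, so by Markov's inequality G has no triangles w.h.p.

E[X] ≈ 0.00292; in regime p = Θ(1/n^{3/2}) E[X] tends to 0 (below the triangle threshold p ~ 1/n).


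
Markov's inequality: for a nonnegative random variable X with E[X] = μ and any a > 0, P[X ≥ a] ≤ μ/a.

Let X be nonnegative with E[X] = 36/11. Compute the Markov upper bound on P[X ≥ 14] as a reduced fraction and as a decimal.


μ = E[X] = 36/11, a = 14.
Markov: P[X ≥ 14] ≤ μ/a = (36/11)/14 = 18/77.
Numerically: ≈ 0.23377.
(Since a = 14 > μ = 3.27273, the bound 18/77 is < 1 and informative.)

P[X ≥ 14] ≤ 18/77 ≈ 0.23377.


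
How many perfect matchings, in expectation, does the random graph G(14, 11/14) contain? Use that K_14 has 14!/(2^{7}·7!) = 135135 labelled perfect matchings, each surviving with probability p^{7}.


K_14 has 14!/(2^{7}·7!) = 135135 labelled perfect matchings.
For each such perfect matching H, let X_H = 1 if all 7 edges of H are present in G. Then P[X_H = 1] = p^{7} = (11/14)^{7} = 19487171/105413504.
By linearity: E[X] = Σ_H E[X_H] = 135135 · p^{7} = 135135 · 19487171/105413504 = 376199836155/15059072.
Numerically: E[X] ≈ 2.498e+04.

E[X] = 135135 · (11/14)^{7} = 376199836155/15059072 ≈ 2.498e+04.


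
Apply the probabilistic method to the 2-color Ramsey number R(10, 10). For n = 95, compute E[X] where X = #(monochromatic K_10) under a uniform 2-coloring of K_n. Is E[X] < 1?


E[X] = C(95, 10) · 2^{1 − 45} = 10104934117421 · 2^{−44} = 10104934117421/17592186044416.
As a reduced fraction: E[X] = 10104934117421/17592186044416 ≈ 0.57440.
Is E[X] < 1? YES.
Since E[X] < 1, there exists a 2-coloring of K_{95} with no monochromatic K_10; hence R(10, 10) > 95.

E[X] = 10104934117421/17592186044416 ≈ 0.57440; E[X] < 1, so R(10, 10) > 95.


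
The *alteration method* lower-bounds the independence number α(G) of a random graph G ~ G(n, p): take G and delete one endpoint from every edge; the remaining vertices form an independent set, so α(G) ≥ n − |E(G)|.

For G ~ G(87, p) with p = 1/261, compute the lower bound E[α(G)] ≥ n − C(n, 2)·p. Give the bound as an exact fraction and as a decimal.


E[|E(G)|] = C(87, 2)·p = 3741 · (1/261) = 43/3.
E[α(G)] ≥ n − E[|E(G)|] = 87 − 43/3 = 218/3.
Numerically: ≈ 72.66667.
(This is only a lower bound; the true E[α(G)] may be larger.)

E[α(G)] ≥ 218/3 ≈ 72.66667.


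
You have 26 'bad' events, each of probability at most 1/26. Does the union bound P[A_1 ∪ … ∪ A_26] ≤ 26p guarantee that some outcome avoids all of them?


Union bound: P[∪_{i=1}^{26} A_i] ≤ Σ_i P[A_i] ≤ 26·p = 26·(1/26) = 1.
Numerically: 1 ≈ 1.000.
Is 1 < 1? NO.
Since the bound 1 is ≥ 1, the union bound is uninformative here; it does NOT by itself certify existence.

26·p = 1 ≈ 1.000; existence NOT certified by the union bound.


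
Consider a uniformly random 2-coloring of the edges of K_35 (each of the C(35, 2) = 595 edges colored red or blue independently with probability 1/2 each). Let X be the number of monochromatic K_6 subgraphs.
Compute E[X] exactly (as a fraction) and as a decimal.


Let X = Σ_S X_S over the C(35, 6) = 1623160 subsets S of size 6, where X_S = 1 if the K_6 on S is monochromatic.
For a fixed S, the K_6 on S has C(6, 2) = 15 edges. P[all 15 edges red] = (1/2)^15, and likewise for blue, so P[monochromatic] = 2·(1/2)^15 = 2^{1 − 15} = 1/16384.
By linearity of expectation: E[X] = C(35, 6) · 2^{1 − 15} = 1623160 · 1/16384 = 202895/2048.
Numerically: E[X] ≈ 99.069824.

E[X] = C(35,6)·2^(1−C(6,2)) = 202895/2048 ≈ 99.069824.


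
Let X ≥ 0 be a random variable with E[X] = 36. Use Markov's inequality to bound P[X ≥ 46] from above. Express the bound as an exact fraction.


μ = E[X] = 36, a = 46.
Markov: P[X ≥ 46] ≤ μ/a = (36)/46 = 18/23.
Numerically: ≈ 0.78261.
(Since a = 46 > μ = 36.00000, the bound 18/23 is < 1 and informative.)

P[X ≥ 46] ≤ 18/23 ≈ 0.78261.


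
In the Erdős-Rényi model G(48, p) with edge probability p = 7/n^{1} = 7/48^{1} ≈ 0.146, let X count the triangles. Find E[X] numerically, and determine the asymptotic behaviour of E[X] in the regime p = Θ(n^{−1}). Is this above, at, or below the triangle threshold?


Number of potential triangles: C(48, 3) = 17296.
Each occurs with probability p³ ≈ (0.146)³ ≈ 3.10149e-03.
By linearity: E[X] = C(48, 3)·p³ ≈ 17296 · 3.10149e-03 ≈ 53.643.
Here α = 1, so p = 7/n is exactly at the triangle threshold p ~ 1/n. Asymptotically E[X] → c³/6 = 7³/6 = 343/6 ≈ 57.167, a bounded constant. In this regime the triangle count is asymptotically Poisson(c³/6).

E[X] ≈ 53.643; in regime p = Θ(1/n^{1}) E[X] stays bounded (at the triangle threshold p ~ 1/n).


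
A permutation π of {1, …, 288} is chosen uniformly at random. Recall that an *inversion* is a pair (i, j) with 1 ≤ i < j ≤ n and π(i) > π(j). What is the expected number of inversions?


Write X = Σ X_I over the C(288, 2) = 41328 pairs i < j, with X_I the indicator of one inversion.
There are 41328 indicators.
For each fixed pair i < j, the values π(i) and π(j) are two distinct elements of {1, …, 288} in uniformly random order; by symmetry P[π(i) > π(j)] = 1/2.
By linearity: E[X] = 41328 · (1/2) = C(288, 2) · (1/2) = 41328/2 = 20664 ≈ 20664.000000.

E[X] = 20664 = 20664.000000.


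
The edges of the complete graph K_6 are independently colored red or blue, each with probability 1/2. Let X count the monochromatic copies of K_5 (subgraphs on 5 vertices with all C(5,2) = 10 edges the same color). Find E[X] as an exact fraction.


Let X = Σ_S X_S over the C(6, 5) = 6 subsets S of size 5, where X_S = 1 if the K_5 on S is monochromatic.
For a fixed S, the K_5 on S has C(5, 2) = 10 edges. P[all 10 edges red] = (1/2)^10, and likewise for blue, so P[monochromatic] = 2·(1/2)^10 = 2^{1 − 10} = 1/512.
Summing: E[X] = C(6, 5) · 2^{1 − 10} = 6 · 1/512 = 3/256.
Numerically: E[X] ≈ 0.01172.

E[X] = C(6,5)·2^(1−C(5,2)) = 3/256 ≈ 0.01172.


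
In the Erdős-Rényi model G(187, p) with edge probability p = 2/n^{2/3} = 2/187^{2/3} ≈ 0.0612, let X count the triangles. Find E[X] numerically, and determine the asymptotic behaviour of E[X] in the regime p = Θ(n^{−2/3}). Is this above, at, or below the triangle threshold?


Number of potential triangles: C(187, 3) = 1072445.
Each occurs with probability p³ ≈ (0.0612)³ ≈ 2.28774e-04.
By linearity: E[X] = C(187, 3)·p³ ≈ 1072445 · 2.28774e-04 ≈ 245.348.
Since α = 2/3 < 1, p = c/n^{2/3} ≫ 1/n is above the triangle threshold p ~ 1/n. Asymptotically E[X] ~ (c³/6)·n^{3(1−α)} = (2³/6)·n^{1} → ∞; triangles are abundant w.h.p.

E[X] ≈ 245.348; in regime p = Θ(1/n^{2/3}) E[X] diverges (above the triangle threshold p ~ 1/n).


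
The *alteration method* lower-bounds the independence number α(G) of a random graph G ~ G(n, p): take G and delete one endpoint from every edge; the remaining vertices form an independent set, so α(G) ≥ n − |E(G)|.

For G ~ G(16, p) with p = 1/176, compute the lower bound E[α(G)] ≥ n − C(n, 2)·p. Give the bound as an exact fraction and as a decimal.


E[|E(G)|] = C(16, 2)·p = 120 · (1/176) = 15/22.
E[α(G)] ≥ n − E[|E(G)|] = 16 − 15/22 = 337/22.
Numerically: ≈ 15.31818.
(This is only a lower bound; the true E[α(G)] may be larger.)

E[α(G)] ≥ 337/22 ≈ 15.31818.


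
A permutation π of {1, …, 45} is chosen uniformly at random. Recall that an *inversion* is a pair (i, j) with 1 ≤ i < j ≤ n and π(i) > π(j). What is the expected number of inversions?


Write X = Σ X_I over the C(45, 2) = 990 pairs i < j, with X_I the indicator of one inversion.
There are 990 indicators.
For each fixed pair i < j, the values π(i) and π(j) are two distinct elements of {1, …, 45} in uniformly random order; by symmetry P[π(i) > π(j)] = 1/2.
By linearity: E[X] = 990 · (1/2) = C(45, 2) · (1/2) = 990/2 = 495 ≈ 495.000000.

E[X] = 495 = 495.000000.


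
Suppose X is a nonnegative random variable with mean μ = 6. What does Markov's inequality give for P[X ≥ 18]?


μ = E[X] = 6, a = 18.
Markov: P[X ≥ 18] ≤ μ/a = (6)/18 = 1/3.
Numerically: ≈ 0.333333.
(Since a = 18 > μ = 6.000000, the bound 1/3 is < 1 and informative.)

P[X ≥ 18] ≤ 1/3 ≈ 0.333333.


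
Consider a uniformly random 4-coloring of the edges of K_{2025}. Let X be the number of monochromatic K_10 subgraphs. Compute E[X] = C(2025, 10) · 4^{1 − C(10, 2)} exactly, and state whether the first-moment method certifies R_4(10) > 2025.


E[X] = C(2025, 10) · 4^{1 − 45} = 312479209053472269772600560 · 4^{−44} = 312479209053472269772600560/309485009821345068724781056.
As a reduced fraction: E[X] = 19529950565842016860787535/19342813113834066795298816 ≈ 1.010.
Is E[X] < 1? NO.
Since E[X] ≥ 1, the first-moment bound is inconclusive at n = 2025; it does NOT by itself certify R_4(10) > 2025.

E[X] = 19529950565842016860787535/19342813113834066795298816 ≈ 1.010; E[X] ≥ 1; first-moment method inconclusive here.


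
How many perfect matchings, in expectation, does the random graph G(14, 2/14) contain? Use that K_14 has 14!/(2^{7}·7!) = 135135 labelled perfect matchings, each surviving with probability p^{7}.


K_14 has 14!/(2^{7}·7!) = 135135 labelled perfect matchings.
For each such perfect matching H, let X_H = 1 if all 7 edges of H are present in G. Then P[X_H = 1] = p^{7} = (1/7)^{7} = 1/823543.
By linearity: E[X] = Σ_H E[X_H] = 135135 · p^{7} = 135135 · 1/823543 = 19305/117649.
Numerically: E[X] ≈ 0.1641.

E[X] = 135135 · (1/7)^{7} = 19305/117649 ≈ 0.1641.


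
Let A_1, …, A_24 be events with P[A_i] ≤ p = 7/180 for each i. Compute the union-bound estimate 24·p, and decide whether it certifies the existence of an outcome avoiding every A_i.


Union bound: P[∪_{i=1}^{24} A_i] ≤ Σ_i P[A_i] ≤ 24·p = 24·(7/180) = 14/15.
Numerically: 14/15 ≈ 0.9333.
Is 14/15 < 1? YES.
Since P[∪ A_i] ≤ 14/15 < 1, the complement has P[∩ A_i^c] ≥ 1 − 14/15 = 1/15 > 0, so some outcome avoids every A_i.

24·p = 14/15 ≈ 0.9333; existence CERTIFIED by the union bound.


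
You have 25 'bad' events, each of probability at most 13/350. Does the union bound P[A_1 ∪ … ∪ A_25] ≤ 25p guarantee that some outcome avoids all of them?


Union bound: P[∪_{i=1}^{25} A_i] ≤ Σ_i P[A_i] ≤ 25·p = 25·(13/350) = 13/14.
Numerically: 13/14 ≈ 0.929.
Is 13/14 < 1? YES.
Since P[∪ A_i] ≤ 13/14 < 1, the complement has P[∩ A_i^c] ≥ 1 − 13/14 = 1/14 > 0, so some outcome avoids every A_i.

25·p = 13/14 ≈ 0.929; existence CERTIFIED by the union bound.


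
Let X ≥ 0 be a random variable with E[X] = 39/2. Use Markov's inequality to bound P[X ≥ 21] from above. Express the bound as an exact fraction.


μ = E[X] = 39/2, a = 21.
Markov: P[X ≥ 21] ≤ μ/a = (39/2)/21 = 13/14.
Numerically: ≈ 0.928571.
(Since a = 21 > μ = 19.500000, the bound 13/14 is < 1 and informative.)

P[X ≥ 21] ≤ 13/14 ≈ 0.928571.


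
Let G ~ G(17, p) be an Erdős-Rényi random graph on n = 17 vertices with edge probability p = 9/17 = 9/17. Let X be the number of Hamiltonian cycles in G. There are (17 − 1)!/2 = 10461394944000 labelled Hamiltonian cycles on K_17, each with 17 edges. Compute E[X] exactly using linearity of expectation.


K_17 has (17 − 1)!/2 = 10461394944000 labelled Hamiltonian cycles.
For each such Hamiltonian cycle H, let X_H = 1 if all 17 edges of H are present in G. Then P[X_H = 1] = p^{17} = (9/17)^{17} = 16677181699666569/827240261886336764177.
Summing the indicators: E[X] = Σ_H E[X_H] = 10461394944000 · p^{17} = 10461394944000 · 16677181699666569/827240261886336764177 = 174466584313061171422427136000/827240261886336764177.
Numerically: E[X] ≈ 2.11e+08.

E[X] = 10461394944000 · (9/17)^{17} = 174466584313061171422427136000/827240261886336764177 ≈ 2.11e+08.


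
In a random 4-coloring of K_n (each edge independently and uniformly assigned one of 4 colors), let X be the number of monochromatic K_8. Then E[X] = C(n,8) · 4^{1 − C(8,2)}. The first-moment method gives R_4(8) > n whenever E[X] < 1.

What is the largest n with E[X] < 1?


We need C(n, 8) · 4^{1 − 28} < 1, i.e. C(n, 8) < 4^{28 − 1} = 18014398509481984.
Check values of n near the boundary:
  n = 402: C(402, 8) = 15770615726749950; 15770615726749950 < 18014398509481984? YES
  n = 403: C(403, 8) = 16090020602228430; 16090020602228430 < 18014398509481984? YES
  n = 404: C(404, 8) = 16415071523485570; 16415071523485570 < 18014398509481984? YES
  n = 405: C(405, 8) = 16745853821188050; 16745853821188050 < 18014398509481984? YES
  n = 406: C(406, 8) = 17082453897995850; 17082453897995850 < 18014398509481984? YES
  n = 407: C(407, 8) = 17424959239309050; 17424959239309050 < 18014398509481984? YES
  n = 408: C(408, 8) = 17773458424095231; 17773458424095231 < 18014398509481984? YES
  n = 409: C(409, 8) = 18128041135797879; 18128041135797879 < 18014398509481984? NO
  n = 410: C(410, 8) = 18488798173326195; 18488798173326195 < 18014398509481984? NO
The largest n with C(n, 8) < 18014398509481984 is n = 408 (where E[X] = 17773458424095231/18014398509481984 ≈ 0.987). Hence R_4(8) > 408, i.e. R_4(8) ≥ 409.

Largest n = 408; hence R_4(8) > 408.


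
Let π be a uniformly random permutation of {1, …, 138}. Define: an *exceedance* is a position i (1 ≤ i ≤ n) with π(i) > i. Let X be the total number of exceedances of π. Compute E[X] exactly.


Write X = Σ_{i=1}^{138} X_i, where X_i = 1_{π(i) > i}.
For each fixed i, π(i) is uniform over {1, …, 138} (marginal of a uniform permutation), so P[π(i) > i] = (n − i)/n. Summing: Σ_{i=1}^{138} (n − i)/n = (0 + 1 + … + 137)/138 = 138(138 − 1)/(2·138) = (138 − 1)/2.
Hence E[X] = Σ_{i=1}^{138} (138 − i)/138 = 137/2 ≈ 68.5000.

E[X] = 137/2 = 68.5000.


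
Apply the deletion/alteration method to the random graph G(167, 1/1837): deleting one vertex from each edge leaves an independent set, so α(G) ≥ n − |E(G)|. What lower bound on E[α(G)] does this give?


E[|E(G)|] = C(167, 2)·p = 13861 · (1/1837) = 83/11.
E[α(G)] ≥ n − E[|E(G)|] = 167 − 83/11 = 1754/11.
Numerically: ≈ 159.45455.
(This is only a lower bound; the true E[α(G)] may be larger.)

E[α(G)] ≥ 1754/11 ≈ 159.45455.


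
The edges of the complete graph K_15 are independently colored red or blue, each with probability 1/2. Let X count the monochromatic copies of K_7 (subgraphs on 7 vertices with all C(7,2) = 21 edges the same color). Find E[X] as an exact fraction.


Let X = Σ_S X_S over the C(15, 7) = 6435 subsets S of size 7, where X_S = 1 if the K_7 on S is monochromatic.
For a fixed S, the K_7 on S has C(7, 2) = 21 edges. P[all 21 edges red] = (1/2)^21, and likewise for blue, so P[monochromatic] = 2·(1/2)^21 = 2^{1 − 21} = 1/1048576.
Summing: E[X] = C(15, 7) · 2^{1 − 21} = 6435 · 1/1048576 = 6435/1048576.
Numerically: E[X] ≈ 0.006.

E[X] = C(15,7)·2^(1−C(7,2)) = 6435/1048576 ≈ 0.006.


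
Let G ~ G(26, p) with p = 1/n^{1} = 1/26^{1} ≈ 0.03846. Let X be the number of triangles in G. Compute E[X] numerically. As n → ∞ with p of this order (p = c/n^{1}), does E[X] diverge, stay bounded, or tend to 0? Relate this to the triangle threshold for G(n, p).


Number of potential triangles: C(26, 3) = 2600.
Each occurs with probability p³ ≈ (0.03846)³ ≈ 5.689577e-05.
By linearity: E[X] = C(26, 3)·p³ ≈ 2600 · 5.689577e-05 ≈ 0.1479.
Here α = 1, so p = 1/n is exactly at the triangle threshold p ~ 1/n. Asymptotically E[X] → c³/6 = 1³/6 = 1/6 ≈ 0.1667, a bounded constant. In this regime the triangle count is asymptotically Poisson(c³/6).

E[X] ≈ 0.1479; in regime p = Θ(1/n^{1}) E[X] stays bounded (at the triangle threshold p ~ 1/n).


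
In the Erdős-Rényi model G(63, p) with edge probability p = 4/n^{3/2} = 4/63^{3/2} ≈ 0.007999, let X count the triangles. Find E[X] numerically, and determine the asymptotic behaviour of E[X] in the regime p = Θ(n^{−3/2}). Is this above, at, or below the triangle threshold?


Number of potential triangles: C(63, 3) = 39711.
Each occurs with probability p³ ≈ (0.007999)³ ≈ 5.118556e-07.
By linearity: E[X] = C(63, 3)·p³ ≈ 39711 · 5.118556e-07 ≈ 0.0203.
Since α = 3/2 > 1, p = c/n^{3/2} = o(1/n) is below the triangle threshold p ~ 1/n. Asymptotically E[X] ~ (c³/6)·n^{3(1−α)} = (4³/6)·n^{-1.5} → 0, so by Markov's inequality G has no triangles w.h.p.

E[X] ≈ 0.0203; in regime p = Θ(1/n^{3/2}) E[X] tends to 0 (below the triangle threshold p ~ 1/n).


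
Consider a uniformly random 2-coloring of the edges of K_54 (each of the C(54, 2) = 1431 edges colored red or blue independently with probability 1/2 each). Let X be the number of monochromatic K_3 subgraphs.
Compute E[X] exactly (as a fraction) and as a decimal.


Let X = Σ_S X_S over the C(54, 3) = 24804 subsets S of size 3, where X_S = 1 if the K_3 on S is monochromatic.
For a fixed S, the K_3 on S has C(3, 2) = 3 edges. P[all 3 edges red] = (1/2)^3, and likewise for blue, so P[monochromatic] = 2·(1/2)^3 = 2^{1 − 3} = 1/4.
By linearity: E[X] = C(54, 3) · 2^{1 − 3} = 24804 · 1/4 = 6201.
Numerically: E[X] ≈ 6201.00000.

E[X] = C(54,3)·2^(1−C(3,2)) = 6201 ≈ 6201.00000.


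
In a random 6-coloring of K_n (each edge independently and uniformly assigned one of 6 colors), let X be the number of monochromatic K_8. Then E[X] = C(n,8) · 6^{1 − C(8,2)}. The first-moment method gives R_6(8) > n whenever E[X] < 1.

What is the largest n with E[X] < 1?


We need C(n, 8) · 6^{1 − 28} < 1, i.e. C(n, 8) < 6^{28 − 1} = 1023490369077469249536.
Check values of n near the boundary:
  n = 1593: C(1593, 8) = 1010555394551193970323; 1010555394551193970323 < 1023490369077469249536? YES
  n = 1594: C(1594, 8) = 1015652773590544255167; 1015652773590544255167 < 1023490369077469249536? YES
  n = 1595: C(1595, 8) = 1020772636343363633895; 1020772636343363633895 < 1023490369077469249536? YES
  n = 1596: C(1596, 8) = 1025915067760710553965; 1025915067760710553965 < 1023490369077469249536? NO
  n = 1597: C(1597, 8) = 1031080153060953275445; 1031080153060953275445 < 1023490369077469249536? NO
  n = 1598: C(1598, 8) = 1036267977730442348529; 1036267977730442348529 < 1023490369077469249536? NO
The largest n with C(n, 8) < 1023490369077469249536 is n = 1595 (where E[X] = 113419181815929292655/113721152119718805504 ≈ 0.9973). Hence R_6(8) > 1595, i.e. R_6(8) ≥ 1596.

Largest n = 1595; hence R_6(8) > 1595.


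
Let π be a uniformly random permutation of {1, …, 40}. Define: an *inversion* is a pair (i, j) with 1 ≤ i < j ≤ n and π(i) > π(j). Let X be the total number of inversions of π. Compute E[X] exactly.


Write X = Σ X_I over the C(40, 2) = 780 pairs i < j, with X_I the indicator of one inversion.
There are 780 indicators.
For each fixed pair i < j, the values π(i) and π(j) are two distinct elements of {1, …, 40} in uniformly random order; by symmetry P[π(i) > π(j)] = 1/2.
By linearity: E[X] = 780 · (1/2) = C(40, 2) · (1/2) = 780/2 = 390 ≈ 390.0000.

E[X] = 390 = 390.0000.


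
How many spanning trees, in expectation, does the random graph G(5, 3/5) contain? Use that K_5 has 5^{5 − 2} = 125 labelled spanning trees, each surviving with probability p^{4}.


K_5 has 5^{5 − 2} = 125 labelled spanning trees.
For each such spanning tree H, let X_H = 1 if all 4 edges of H are present in G. Then P[X_H = 1] = p^{4} = (3/5)^{4} = 81/625.
By linearity: E[X] = Σ_H E[X_H] = 125 · p^{4} = 125 · 81/625 = 81/5.
Numerically: E[X] ≈ 16.2.

E[X] = 125 · (3/5)^{4} = 81/5 ≈ 16.2.


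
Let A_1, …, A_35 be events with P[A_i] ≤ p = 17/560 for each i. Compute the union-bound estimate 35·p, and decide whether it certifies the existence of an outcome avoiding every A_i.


Union bound: P[∪_{i=1}^{35} A_i] ≤ Σ_i P[A_i] ≤ 35·p = 35·(17/560) = 17/16.
Numerically: 17/16 ≈ 1.06250.
Is 17/16 < 1? NO.
Since the bound 17/16 is ≥ 1, the union bound is uninformative here; it does NOT by itself certify existence.

35·p = 17/16 ≈ 1.06250; existence NOT certified by the union bound.


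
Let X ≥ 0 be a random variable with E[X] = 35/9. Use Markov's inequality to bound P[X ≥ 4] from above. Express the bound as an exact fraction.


μ = E[X] = 35/9, a = 4.
Markov: P[X ≥ 4] ≤ μ/a = (35/9)/4 = 35/36.
Numerically: ≈ 0.9722.
(Since a = 4 > μ = 3.8889, the bound 35/36 is < 1 and informative.)

P[X ≥ 4] ≤ 35/36 ≈ 0.9722.


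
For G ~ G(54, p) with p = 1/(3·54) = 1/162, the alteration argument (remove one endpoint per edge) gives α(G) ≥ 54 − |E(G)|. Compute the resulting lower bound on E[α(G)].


E[|E(G)|] = C(54, 2)·p = 1431 · (1/162) = 53/6.
E[α(G)] ≥ n − E[|E(G)|] = 54 − 53/6 = 271/6.
Numerically: ≈ 45.16667.
(This is only a lower bound; the true E[α(G)] may be larger.)

E[α(G)] ≥ 271/6 ≈ 45.16667.


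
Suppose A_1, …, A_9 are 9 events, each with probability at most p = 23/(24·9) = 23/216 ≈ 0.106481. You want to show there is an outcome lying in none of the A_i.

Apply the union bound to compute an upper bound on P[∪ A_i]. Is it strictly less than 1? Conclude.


Union bound: P[∪_{i=1}^{9} A_i] ≤ Σ_i P[A_i] ≤ 9·p = 9·(23/216) = 23/24.
Numerically: 23/24 ≈ 0.958333.
Is 23/24 < 1? YES.
Since P[∪ A_i] ≤ 23/24 < 1, the complement has P[∩ A_i^c] ≥ 1 − 23/24 = 1/24 > 0, so some outcome avoids every A_i.

9·p = 23/24 ≈ 0.958333; existence CERTIFIED by the union bound.


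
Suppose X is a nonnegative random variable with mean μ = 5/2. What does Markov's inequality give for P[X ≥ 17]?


μ = E[X] = 5/2, a = 17.
Markov: P[X ≥ 17] ≤ μ/a = (5/2)/17 = 5/34.
Numerically: ≈ 0.1471.
(Since a = 17 > μ = 2.5000, the bound 5/34 is < 1 and informative.)

P[X ≥ 17] ≤ 5/34 ≈ 0.1471.


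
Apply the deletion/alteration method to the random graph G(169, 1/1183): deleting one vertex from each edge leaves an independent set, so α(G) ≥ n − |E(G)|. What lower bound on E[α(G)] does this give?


E[|E(G)|] = C(169, 2)·p = 14196 · (1/1183) = 12.
E[α(G)] ≥ n − E[|E(G)|] = 169 − 12 = 157.
Numerically: ≈ 157.000000.
(This is only a lower bound; the true E[α(G)] may be larger.)

E[α(G)] ≥ 157 ≈ 157.000000.


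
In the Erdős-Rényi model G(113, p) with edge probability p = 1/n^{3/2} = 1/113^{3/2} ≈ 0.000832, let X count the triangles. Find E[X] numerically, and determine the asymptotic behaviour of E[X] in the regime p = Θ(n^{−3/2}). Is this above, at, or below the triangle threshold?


Number of potential triangles: C(113, 3) = 234136.
Each occurs with probability p³ ≈ (0.000832)³ ≈ 5.76962e-10.
By linearity: E[X] = C(113, 3)·p³ ≈ 234136 · 5.76962e-10 ≈ 0.000.
Since α = 3/2 > 1, p = c/n^{3/2} = o(1/n) is below the triangle threshold p ~ 1/n. Asymptotically E[X] ~ (c³/6)·n^{3(1−α)} = (1³/6)·n^{-1.5} → 0, so by Markov's inequality G has no triangles w.h.p.

E[X] ≈ 0.000; in regime p = Θ(1/n^{3/2}) E[X] tends to 0 (below the triangle threshold p ~ 1/n).


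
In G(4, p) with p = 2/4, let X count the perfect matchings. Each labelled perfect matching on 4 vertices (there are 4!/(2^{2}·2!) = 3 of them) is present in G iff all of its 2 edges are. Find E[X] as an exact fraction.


K_4 has 4!/(2^{2}·2!) = 3 labelled perfect matchings.
For each such perfect matching H, let X_H = 1 if all 2 edges of H are present in G. Then P[X_H = 1] = p^{2} = (1/2)^{2} = 1/4.
By linearity: E[X] = Σ_H E[X_H] = 3 · p^{2} = 3 · 1/4 = 3/4.
Numerically: E[X] ≈ 0.75.

E[X] = 3 · (1/2)^{2} = 3/4 ≈ 0.75.


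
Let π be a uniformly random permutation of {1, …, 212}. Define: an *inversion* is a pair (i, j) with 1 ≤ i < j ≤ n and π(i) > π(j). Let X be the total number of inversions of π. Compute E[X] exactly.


Write X = Σ X_I over the C(212, 2) = 22366 pairs i < j, with X_I the indicator of one inversion.
There are 22366 indicators.
For each fixed pair i < j, the values π(i) and π(j) are two distinct elements of {1, …, 212} in uniformly random order; by symmetry P[π(i) > π(j)] = 1/2.
By linearity: E[X] = 22366 · (1/2) = C(212, 2) · (1/2) = 22366/2 = 11183 ≈ 11183.000.

E[X] = 11183 = 11183.000.


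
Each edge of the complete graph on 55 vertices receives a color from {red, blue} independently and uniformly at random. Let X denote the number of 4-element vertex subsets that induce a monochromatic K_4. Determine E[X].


Let X = Σ_S X_S over the C(55, 4) = 341055 subsets S of size 4, where X_S = 1 if the K_4 on S is monochromatic.
For a fixed S, the K_4 on S has C(4, 2) = 6 edges. P[all 6 edges red] = (1/2)^6, and likewise for blue, so P[monochromatic] = 2·(1/2)^6 = 2^{1 − 6} = 1/32.
By linearity of expectation: E[X] = C(55, 4) · 2^{1 − 6} = 341055 · 1/32 = 341055/32.
Numerically: E[X] ≈ 10657.9688.

E[X] = C(55,4)·2^(1−C(4,2)) = 341055/32 ≈ 10657.9688.


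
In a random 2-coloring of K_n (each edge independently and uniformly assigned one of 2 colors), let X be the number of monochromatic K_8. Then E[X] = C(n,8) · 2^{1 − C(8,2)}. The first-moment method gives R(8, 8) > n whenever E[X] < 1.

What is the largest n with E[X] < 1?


We need C(n, 8) · 2^{1 − 28} < 1, i.e. C(n, 8) < 2^{28 − 1} = 134217728.
Check values of n near the boundary:
  n = 39: C(39, 8) = 61523748; 61523748 < 134217728? YES
  n = 40: C(40, 8) = 76904685; 76904685 < 134217728? YES
  n = 41: C(41, 8) = 95548245; 95548245 < 134217728? YES
  n = 42: C(42, 8) = 118030185; 118030185 < 134217728? YES
  n = 43: C(43, 8) = 145008513; 145008513 < 134217728? NO
  n = 44: C(44, 8) = 177232627; 177232627 < 134217728? NO
  n = 45: C(45, 8) = 215553195; 215553195 < 134217728? NO
The largest n with C(n, 8) < 134217728 is n = 42 (where E[X] = 118030185/134217728 ≈ 0.87939). Hence R(8, 8) > 42, i.e. R(8, 8) ≥ 43.

Largest n = 42; hence R(8, 8) > 42.


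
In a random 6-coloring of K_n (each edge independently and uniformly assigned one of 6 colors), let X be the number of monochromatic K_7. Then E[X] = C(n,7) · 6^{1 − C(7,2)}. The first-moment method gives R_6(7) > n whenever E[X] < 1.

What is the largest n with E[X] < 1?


We need C(n, 7) · 6^{1 − 21} < 1, i.e. C(n, 7) < 6^{21 − 1} = 3656158440062976.
Check values of n near the boundary:
  n = 563: C(563, 7) = 3426622515769596; 3426622515769596 < 3656158440062976? YES
  n = 564: C(564, 7) = 3469685994423792; 3469685994423792 < 3656158440062976? YES
  n = 565: C(565, 7) = 3513212521235560; 3513212521235560 < 3656158440062976? YES
  n = 566: C(566, 7) = 3557206237959440; 3557206237959440 < 3656158440062976? YES
  n = 567: C(567, 7) = 3601671315933933; 3601671315933933 < 3656158440062976? YES
  n = 568: C(568, 7) = 3646611956239704; 3646611956239704 < 3656158440062976? YES
  n = 569: C(569, 7) = 3692032389858348; 3692032389858348 < 3656158440062976? NO
  n = 570: C(570, 7) = 3737936877831720; 3737936877831720 < 3656158440062976? NO
The largest n with C(n, 7) < 3656158440062976 is n = 568 (where E[X] = 16882462760369/16926659444736 ≈ 0.9974). Hence R_6(7) > 568, i.e. R_6(7) ≥ 569.

Largest n = 568; hence R_6(7) > 568.


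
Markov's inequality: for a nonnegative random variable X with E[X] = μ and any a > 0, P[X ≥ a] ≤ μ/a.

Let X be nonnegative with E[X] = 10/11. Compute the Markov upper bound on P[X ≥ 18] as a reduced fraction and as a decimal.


μ = E[X] = 10/11, a = 18.
Markov: P[X ≥ 18] ≤ μ/a = (10/11)/18 = 5/99.
Numerically: ≈ 0.051.
(Since a = 18 > μ = 0.909, the bound 5/99 is < 1 and informative.)

P[X ≥ 18] ≤ 5/99 ≈ 0.051.


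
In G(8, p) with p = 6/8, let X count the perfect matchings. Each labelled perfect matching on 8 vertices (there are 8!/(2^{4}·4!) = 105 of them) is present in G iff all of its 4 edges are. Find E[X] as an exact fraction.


K_8 has 8!/(2^{4}·4!) = 105 labelled perfect matchings.
For each such perfect matching H, let X_H = 1 if all 4 edges of H are present in G. Then P[X_H = 1] = p^{4} = (3/4)^{4} = 81/256.
By linearity of expectation: E[X] = Σ_H E[X_H] = 105 · p^{4} = 105 · 81/256 = 8505/256.
Numerically: E[X] ≈ 33.22.

E[X] = 105 · (3/4)^{4} = 8505/256 ≈ 33.22.


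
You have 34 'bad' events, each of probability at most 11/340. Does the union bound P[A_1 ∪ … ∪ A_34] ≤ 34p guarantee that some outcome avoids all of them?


Union bound: P[∪_{i=1}^{34} A_i] ≤ Σ_i P[A_i] ≤ 34·p = 34·(11/340) = 11/10.
Numerically: 11/10 ≈ 1.1000000.
Is 11/10 < 1? NO.
Since the bound 11/10 is ≥ 1, the union bound is uninformative here; it does NOT by itself certify existence.

34·p = 11/10 ≈ 1.1000000; existence NOT certified by the union bound.


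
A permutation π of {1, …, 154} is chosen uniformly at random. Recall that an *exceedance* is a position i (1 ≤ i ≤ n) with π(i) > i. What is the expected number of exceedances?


Write X = Σ_{i=1}^{154} X_i, where X_i = 1_{π(i) > i}.
For each fixed i, π(i) is uniform over {1, …, 154} (marginal of a uniform permutation), so P[π(i) > i] = (n − i)/n. Summing: Σ_{i=1}^{154} (n − i)/n = (0 + 1 + … + 153)/154 = 154(154 − 1)/(2·154) = (154 − 1)/2.
Hence E[X] = Σ_{i=1}^{154} (154 − i)/154 = 153/2 ≈ 76.500.

E[X] = 153/2 = 76.500.


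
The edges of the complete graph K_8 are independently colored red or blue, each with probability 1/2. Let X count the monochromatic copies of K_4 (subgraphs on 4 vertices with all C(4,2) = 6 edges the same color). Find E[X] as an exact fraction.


Let X = Σ_S X_S over the C(8, 4) = 70 subsets S of size 4, where X_S = 1 if the K_4 on S is monochromatic.
For a fixed S, the K_4 on S has C(4, 2) = 6 edges. P[all 6 edges red] = (1/2)^6, and likewise for blue, so P[monochromatic] = 2·(1/2)^6 = 2^{1 − 6} = 1/32.
By linearity: E[X] = C(8, 4) · 2^{1 − 6} = 70 · 1/32 = 35/16.
Numerically: E[X] ≈ 2.1875.

E[X] = C(8,4)·2^(1−C(4,2)) = 35/16 ≈ 2.1875.


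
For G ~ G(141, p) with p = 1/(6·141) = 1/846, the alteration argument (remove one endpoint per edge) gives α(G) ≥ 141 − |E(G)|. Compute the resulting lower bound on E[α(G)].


E[|E(G)|] = C(141, 2)·p = 9870 · (1/846) = 35/3.
E[α(G)] ≥ n − E[|E(G)|] = 141 − 35/3 = 388/3.
Numerically: ≈ 129.333.
(This is only a lower bound; the true E[α(G)] may be larger.)

E[α(G)] ≥ 388/3 ≈ 129.333.


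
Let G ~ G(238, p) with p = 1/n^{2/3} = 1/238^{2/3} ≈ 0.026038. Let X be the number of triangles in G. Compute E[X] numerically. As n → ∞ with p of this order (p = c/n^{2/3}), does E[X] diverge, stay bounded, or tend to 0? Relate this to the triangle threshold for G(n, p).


Number of potential triangles: C(238, 3) = 2218636.
Each occurs with probability p³ ≈ (0.026038)³ ≈ 1.7654120e-05.
By linearity: E[X] = C(238, 3)·p³ ≈ 2218636 · 1.7654120e-05 ≈ 39.16807.
Since α = 2/3 < 1, p = c/n^{2/3} ≫ 1/n is above the triangle threshold p ~ 1/n. Asymptotically E[X] ~ (c³/6)·n^{3(1−α)} = (1³/6)·n^{1} → ∞; triangles are abundant w.h.p.

E[X] ≈ 39.16807; in regime p = Θ(1/n^{2/3}) E[X] diverges (above the triangle threshold p ~ 1/n).


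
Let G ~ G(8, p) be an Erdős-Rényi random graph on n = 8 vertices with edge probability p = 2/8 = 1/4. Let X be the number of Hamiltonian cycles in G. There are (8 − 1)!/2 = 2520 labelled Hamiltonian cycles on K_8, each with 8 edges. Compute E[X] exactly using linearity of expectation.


K_8 has (8 − 1)!/2 = 2520 labelled Hamiltonian cycles.
For each such Hamiltonian cycle H, let X_H = 1 if all 8 edges of H are present in G. Then P[X_H = 1] = p^{8} = (1/4)^{8} = 1/65536.
By linearity of expectation: E[X] = Σ_H E[X_H] = 2520 · p^{8} = 2520 · 1/65536 = 315/8192.
Numerically: E[X] ≈ 0.038452.

E[X] = 2520 · (1/4)^{8} = 315/8192 ≈ 0.038452.


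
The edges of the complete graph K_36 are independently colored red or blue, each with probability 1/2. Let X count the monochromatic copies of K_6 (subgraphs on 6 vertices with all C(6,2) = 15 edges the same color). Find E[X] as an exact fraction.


Let X = Σ_S X_S over the C(36, 6) = 1947792 subsets S of size 6, where X_S = 1 if the K_6 on S is monochromatic.
For a fixed S, the K_6 on S has C(6, 2) = 15 edges. P[all 15 edges red] = (1/2)^15, and likewise for blue, so P[monochromatic] = 2·(1/2)^15 = 2^{1 − 15} = 1/16384.
Summing: E[X] = C(36, 6) · 2^{1 − 15} = 1947792 · 1/16384 = 121737/1024.
Numerically: E[X] ≈ 118.884.

E[X] = C(36,6)·2^(1−C(6,2)) = 121737/1024 ≈ 118.884.


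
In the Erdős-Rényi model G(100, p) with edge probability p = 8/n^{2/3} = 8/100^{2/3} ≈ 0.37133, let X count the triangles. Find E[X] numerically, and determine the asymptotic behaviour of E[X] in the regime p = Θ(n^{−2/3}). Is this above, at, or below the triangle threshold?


Number of potential triangles: C(100, 3) = 161700.
Each occurs with probability p³ ≈ (0.37133)³ ≈ 5.1200000e-02.
By linearity: E[X] = C(100, 3)·p³ ≈ 161700 · 5.1200000e-02 ≈ 8279.04000.
Since α = 2/3 < 1, p = c/n^{2/3} ≫ 1/n is above the triangle threshold p ~ 1/n. Asymptotically E[X] ~ (c³/6)·n^{3(1−α)} = (8³/6)·n^{1} → ∞; triangles are abundant w.h.p.

E[X] ≈ 8279.04000; in regime p = Θ(1/n^{2/3}) E[X] diverges (above the triangle threshold p ~ 1/n).
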